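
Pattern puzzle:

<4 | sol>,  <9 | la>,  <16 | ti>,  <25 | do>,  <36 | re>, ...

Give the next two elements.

<49 | mi>, <64 | fa>

For the first slot, perfect squares: 2², 3², 4², …: 4, 9, 16, 25, 36 → 49 → 64.
Note goes sol, la, ti, do, re → mi → fa (runs through the solfège scale do→ti).
Putting the parts together: <49 | mi> and then <64 | fa>.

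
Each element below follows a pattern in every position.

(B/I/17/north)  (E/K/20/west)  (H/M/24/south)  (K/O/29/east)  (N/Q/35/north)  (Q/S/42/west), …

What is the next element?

(T/U/50/south)

First letter — letters move forward 3 places in the alphabet: B, E, H, K, N, Q → T.
Second letter goes I, K, M, O, Q, S → U (letters move forward 2 places in the alphabet).
Third slot goes 17, 20, 24, 29, 35, 42 → 50 (differences are 3, 4, 5, … (increasing by 1 each time)).
Direction: north, west, south, east, north, west → south (repeats north → west → south → east).
Combining the parts gives (T/U/50/south).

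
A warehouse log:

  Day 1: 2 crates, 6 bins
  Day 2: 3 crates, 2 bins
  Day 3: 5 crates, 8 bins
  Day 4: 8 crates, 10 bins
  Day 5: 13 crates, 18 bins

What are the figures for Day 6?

For the crates, each term is the sum of the two before it: 2, 3, 5, 8, 13 → 21.
Bins goes 6, 2, 8, 10, 18 → 28 (each term is the sum of the two before it).
Putting it together: 21 crates, 28 bins.

21 crates, 28 bins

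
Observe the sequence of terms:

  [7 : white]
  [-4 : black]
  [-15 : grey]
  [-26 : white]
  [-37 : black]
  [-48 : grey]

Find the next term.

[-59 : white]

First slot — −11 each step: 7, -4, -15, -26, -37, -48 → -59.
Shade: repeats white → black → grey, so white, black, grey, white, black, grey → white.
So the next term is [-59 : white].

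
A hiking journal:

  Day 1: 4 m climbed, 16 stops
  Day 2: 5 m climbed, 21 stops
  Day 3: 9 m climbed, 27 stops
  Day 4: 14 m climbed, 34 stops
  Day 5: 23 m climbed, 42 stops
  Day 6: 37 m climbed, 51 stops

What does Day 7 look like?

60 m climbed, 61 stops

M climbed: each term is the sum of the two before it, so 4, 5, 9, 14, 23, 37 → 60.
Stops — differences are 5, 6, 7, … (increasing by 1 each time): 16, 21, 27, 34, 42, 51 → 61.
Putting it together: 60 m climbed, 61 stops.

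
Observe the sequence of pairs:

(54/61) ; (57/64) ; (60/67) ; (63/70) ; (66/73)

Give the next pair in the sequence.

First component goes 54, 57, 60, 63, 66 → 69 (+3 each step).
Second component goes 61, 64, 67, 70, 73 → 76 (always 7 more than the first component).
Putting it together: (69/76).

(69/76)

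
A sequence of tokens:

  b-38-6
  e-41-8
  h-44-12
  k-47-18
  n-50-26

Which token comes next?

q-53-36

Letter: letters move forward 3 places in the alphabet, so b, e, h, k, n → q.
For the second component, +3 each step: 38, 41, 44, 47, 50 → 53.
Third component goes 6, 8, 12, 18, 26 → 36 (differences are 2, 4, 6, … (increasing by 2 each time)).
So the next token is q-53-36.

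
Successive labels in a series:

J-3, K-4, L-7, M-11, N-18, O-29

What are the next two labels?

P-47 then Q-76

Letter goes J, K, L, M, N, O → P → Q (letters move forward 1 place in the alphabet).
For the second component, each term is the sum of the two before it: 3, 4, 7, 11, 18, 29 → 47 → 76.
Putting the parts together: P-47 and then Q-76.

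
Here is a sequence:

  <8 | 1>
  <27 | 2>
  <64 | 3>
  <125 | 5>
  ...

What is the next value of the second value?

First value: 8, 27, 64, 125 → 216 (perfect cubes: 2³, 3³, 4³, …).
Second value: each term is the sum of the two before it; 1, 2, 3, 5 → 8.

8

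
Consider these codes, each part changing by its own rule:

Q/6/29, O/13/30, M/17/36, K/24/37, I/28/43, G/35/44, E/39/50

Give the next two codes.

C/46/51, A/50/57

For the letter, letters move back 2 places in the alphabet: Q, O, M, K, I, G, E → C → A.
Second component goes 6, 13, 17, 24, 28, 35, 39 → 46 → 50 (alternating steps +7, +4, +7, +4, …).
For the third component, alternating steps +1, +6, +1, +6, …: 29, 30, 36, 37, 43, 44, 50 → 51 → 57.
So the next two codes are C/46/51 and A/50/57.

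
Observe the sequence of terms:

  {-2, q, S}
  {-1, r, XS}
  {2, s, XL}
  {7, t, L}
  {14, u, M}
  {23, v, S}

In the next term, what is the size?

Size — repeats S → XS → XL → L → M: S, XS, XL, L, M, S → XS.

XS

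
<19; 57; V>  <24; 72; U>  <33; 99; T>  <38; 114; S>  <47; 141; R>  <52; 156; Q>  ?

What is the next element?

First slot: alternating steps +5, +9, +5, +9, …, so 19, 24, 33, 38, 47, 52 → 61.
For the second slot, always 3 × the first slot: 57, 72, 99, 114, 141, 156 → 183.
For the letter, letters move back 1 place in the alphabet: V, U, T, S, R, Q → P.
Combining the parts gives <61; 183; P>.

<61; 183; P>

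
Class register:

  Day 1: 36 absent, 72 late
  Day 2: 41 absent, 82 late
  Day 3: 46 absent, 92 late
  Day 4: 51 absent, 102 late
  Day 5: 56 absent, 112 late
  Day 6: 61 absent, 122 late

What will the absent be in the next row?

66

Absent: 36, 41, 46, 51, 56, 61 → 66 (+5 each step).
Late — always 2 × the absent: 72, 82, 92, 102, 112, 122 → 132.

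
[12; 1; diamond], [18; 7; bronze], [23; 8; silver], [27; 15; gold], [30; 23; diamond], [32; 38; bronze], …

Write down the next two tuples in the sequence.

First value: 12, 18, 23, 27, 30, 32 → 33 → 33 (differences are 6, 5, 4, … (decreasing by 1 each time)).
Second value goes 1, 7, 8, 15, 23, 38 → 61 → 99 (each term is the sum of the two before it).
Rank: repeats diamond → bronze → silver → gold, so diamond, bronze, silver, gold, diamond, bronze → silver → gold.
Putting the parts together: [33; 61; silver] and then [33; 99; gold].

[33; 61; silver], [33; 99; gold]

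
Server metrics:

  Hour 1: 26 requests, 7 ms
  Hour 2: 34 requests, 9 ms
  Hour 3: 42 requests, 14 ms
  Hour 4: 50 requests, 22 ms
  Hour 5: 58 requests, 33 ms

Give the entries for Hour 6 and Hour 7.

66 requests, 47 ms; 74 requests, 64 ms

Requests goes 26, 34, 42, 50, 58 → 66 → 74 (+8 each step).
Ms: differences are 2, 5, 8, … (increasing by 3 each time), so 7, 9, 14, 22, 33 → 47 → 64.
So the next two lines are 66 requests, 47 ms and 74 requests, 64 ms.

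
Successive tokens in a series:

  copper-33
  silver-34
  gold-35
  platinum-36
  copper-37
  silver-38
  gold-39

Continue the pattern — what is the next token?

platinum-40

Metal goes copper, silver, gold, platinum, copper, silver, gold → platinum (repeats copper → silver → gold → platinum).
For the second component, +1 each step: 33, 34, 35, 36, 37, 38, 39 → 40.
Combining the parts gives platinum-40.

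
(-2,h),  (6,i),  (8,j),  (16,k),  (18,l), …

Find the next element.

First entry goes -2, 6, 8, 16, 18 → 26 (alternating steps +8, +2, +8, +2, …).
For the letter, letters move forward 1 place in the alphabet: h, i, j, k, l → m.
So the next element is (26,m).

(26,m)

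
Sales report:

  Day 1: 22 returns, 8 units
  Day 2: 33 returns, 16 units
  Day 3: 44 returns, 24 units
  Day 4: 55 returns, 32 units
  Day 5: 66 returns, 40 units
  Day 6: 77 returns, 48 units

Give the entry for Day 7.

For the returns, +11 each step: 22, 33, 44, 55, 66, 77 → 88.
Units: +8 each step, so 8, 16, 24, 32, 40, 48 → 56.
Combining the parts gives 88 returns, 56 units.

88 returns, 56 units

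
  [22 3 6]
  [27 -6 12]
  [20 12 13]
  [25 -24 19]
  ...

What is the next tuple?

[18 48 20]

For the first slot, alternating steps +5, −7, +5, −7, …: 22, 27, 20, 25 → 18.
Second slot — ×(-2) each step: 3, -6, 12, -24 → 48.
Third slot: 6, 12, 13, 19 → 20 (alternating steps +6, +1, +6, +1, …).
Combining the parts gives [18 48 20].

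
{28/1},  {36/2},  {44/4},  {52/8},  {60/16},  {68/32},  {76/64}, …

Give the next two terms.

First component: +8 each step; 28, 36, 44, 52, 60, 68, 76 → 84 → 92.
Second component goes 1, 2, 4, 8, 16, 32, 64 → 128 → 256 (×2 each step).
Putting the parts together: {84/128} and then {92/256}.

{84/128}, {92/256}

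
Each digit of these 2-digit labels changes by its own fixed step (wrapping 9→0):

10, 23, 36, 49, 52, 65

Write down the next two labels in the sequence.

78, 81

First digit — +1 each step, mod 10: 1, 2, 3, 4, 5, 6 → 7 → 8.
Second digit: +3 each step, mod 10; 0, 3, 6, 9, 2, 5 → 8 → 1.
Putting the parts together: 78 and then 81.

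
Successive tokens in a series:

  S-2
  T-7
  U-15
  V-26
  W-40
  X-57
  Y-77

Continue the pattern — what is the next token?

Z-100

Letter: S, T, U, V, W, X, Y → Z (letters move forward 1 place in the alphabet).
Second component: 2, 7, 15, 26, 40, 57, 77 → 100 (differences are 5, 8, 11, … (increasing by 3 each time)).
So the next token is Z-100.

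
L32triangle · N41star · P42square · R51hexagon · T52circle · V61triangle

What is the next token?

Letter goes L, N, P, R, T, V → X (letters move forward 2 places in the alphabet).
Second component: 32, 41, 42, 51, 52, 61 → 62 (alternating steps +9, +1, +9, +1, …).
For the shape, repeats triangle → star → square → hexagon → circle: triangle, star, square, hexagon, circle, triangle → star.
So the next token is X62star.

X62star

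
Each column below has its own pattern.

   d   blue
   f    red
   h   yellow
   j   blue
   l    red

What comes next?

n  yellow

For the letter, letters move forward 2 places in the alphabet: d, f, h, j, l → n.
Colour: repeats blue → red → yellow; blue, red, yellow, blue, red → yellow.
Combining the parts gives n  yellow.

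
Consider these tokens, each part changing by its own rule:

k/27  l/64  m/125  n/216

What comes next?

Letter: letters move forward 1 place in the alphabet; k, l, m, n → o.
Second component: perfect cubes: 3³, 4³, 5³, …, so 27, 64, 125, 216 → 343.
Putting it together: o/343.

o/343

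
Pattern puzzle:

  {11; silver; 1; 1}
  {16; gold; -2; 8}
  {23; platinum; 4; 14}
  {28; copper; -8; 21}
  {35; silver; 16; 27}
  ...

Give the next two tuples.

{40; gold; -32; 34}, {47; platinum; 64; 40}

First part: 11, 16, 23, 28, 35 → 40 → 47 (alternating steps +5, +7, +5, +7, …).
Metal: silver, gold, platinum, copper, silver → gold → platinum (repeats silver → gold → platinum → copper).
Third part: 1, -2, 4, -8, 16 → -32 → 64 (×(-2) each step).
Fourth part: 1, 8, 14, 21, 27 → 34 → 40 (alternating steps +7, +6, +7, +6, …).
Putting the parts together: {40; gold; -32; 34} and then {47; platinum; 64; 40}.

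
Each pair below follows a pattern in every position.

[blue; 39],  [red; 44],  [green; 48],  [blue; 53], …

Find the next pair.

For the colour, repeats blue → red → green: blue, red, green, blue → red.
Second entry: alternating steps +5, +4, +5, +4, …; 39, 44, 48, 53 → 57.
Combining the parts gives [red; 57].

[red; 57]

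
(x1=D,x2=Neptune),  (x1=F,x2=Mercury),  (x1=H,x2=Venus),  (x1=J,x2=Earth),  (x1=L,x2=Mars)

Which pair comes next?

X1: letters move forward 2 places in the alphabet; D, F, H, J, L → N.
X2: runs through the planets Mercury→Neptune, so Neptune, Mercury, Venus, Earth, Mars → Jupiter.
So the next pair is (x1=N,x2=Jupiter).

(x1=N,x2=Jupiter)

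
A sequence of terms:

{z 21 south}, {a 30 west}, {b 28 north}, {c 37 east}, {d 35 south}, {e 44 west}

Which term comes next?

Letter: letters move forward 1 place in the alphabet, wrapping Z→A, so z, a, b, c, d, e → f.
Second value goes 21, 30, 28, 37, 35, 44 → 42 (alternating steps +9, −2, +9, −2, …).
Direction goes south, west, north, east, south, west → north (repeats south → west → north → east).
Combining the parts gives {f 42 north}.

{f 42 north}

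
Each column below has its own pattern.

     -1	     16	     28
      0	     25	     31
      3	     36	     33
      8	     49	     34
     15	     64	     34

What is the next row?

24  81  33

First component: -1, 0, 3, 8, 15 → 24 (differences are 1, 3, 5, … (increasing by 2 each time)).
Second component: perfect squares: 4², 5², 6², …; 16, 25, 36, 49, 64 → 81.
Third component — differences are 3, 2, 1, … (decreasing by 1 each time): 28, 31, 33, 34, 34 → 33.
So the next row is 24  81  33.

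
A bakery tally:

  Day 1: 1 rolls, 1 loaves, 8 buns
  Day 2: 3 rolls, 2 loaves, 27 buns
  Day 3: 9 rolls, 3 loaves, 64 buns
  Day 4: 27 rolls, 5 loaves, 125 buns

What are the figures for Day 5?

81 rolls, 8 loaves, 216 buns

Rolls: ×3 each step; 1, 3, 9, 27 → 81.
Loaves goes 1, 2, 3, 5 → 8 (each term is the sum of the two before it).
Buns: perfect cubes: 2³, 3³, 4³, …, so 8, 27, 64, 125 → 216.
Putting it together: 81 rolls, 8 loaves, 216 buns.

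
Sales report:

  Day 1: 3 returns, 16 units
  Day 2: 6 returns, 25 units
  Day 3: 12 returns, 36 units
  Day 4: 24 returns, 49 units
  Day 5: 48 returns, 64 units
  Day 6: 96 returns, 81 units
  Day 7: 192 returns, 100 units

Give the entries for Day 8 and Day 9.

Returns: ×2 each step; 3, 6, 12, 24, 48, 96, 192 → 384 → 768.
Units: perfect squares: 4², 5², 6², …; 16, 25, 36, 49, 64, 81, 100 → 121 → 144.
So the next two records are 384 returns, 121 units and 768 returns, 144 units.

384 returns, 121 units; 768 returns, 144 units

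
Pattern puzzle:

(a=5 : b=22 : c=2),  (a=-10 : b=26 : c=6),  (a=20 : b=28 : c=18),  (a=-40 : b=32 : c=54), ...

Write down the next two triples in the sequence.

A goes 5, -10, 20, -40 → 80 → -160 (×(-2) each step).
B — alternating steps +4, +2, +4, +2, …: 22, 26, 28, 32 → 34 → 38.
C — ×3 each step: 2, 6, 18, 54 → 162 → 486.
So the next two triples are (a=80 : b=34 : c=162) and (a=-160 : b=38 : c=486).

(a=80 : b=34 : c=162), (a=-160 : b=38 : c=486)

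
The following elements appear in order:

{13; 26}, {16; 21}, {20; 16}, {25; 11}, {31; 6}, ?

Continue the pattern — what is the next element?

{38; 1}

For the first value, differences are 3, 4, 5, … (increasing by 1 each time): 13, 16, 20, 25, 31 → 38.
For the second value, −5 each step: 26, 21, 16, 11, 6 → 1.
Combining the parts gives {38; 1}.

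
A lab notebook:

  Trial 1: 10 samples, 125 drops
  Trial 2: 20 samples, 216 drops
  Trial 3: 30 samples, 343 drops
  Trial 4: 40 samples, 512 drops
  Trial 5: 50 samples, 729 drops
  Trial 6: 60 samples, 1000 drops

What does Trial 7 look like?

70 samples, 1331 drops

Samples: 10, 20, 30, 40, 50, 60 → 70 (+10 each step).
Drops: 125, 216, 343, 512, 729, 1000 → 1331 (perfect cubes: 5³, 6³, 7³, …).
Combining the parts gives 70 samples, 1331 drops.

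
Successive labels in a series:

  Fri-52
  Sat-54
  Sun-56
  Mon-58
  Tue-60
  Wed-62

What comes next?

Day goes Fri, Sat, Sun, Mon, Tue, Wed → Thu (runs through the weekdays Mon→Sun).
Second component goes 52, 54, 56, 58, 60, 62 → 64 (+2 each step).
Combining the parts gives Thu-64.

Thu-64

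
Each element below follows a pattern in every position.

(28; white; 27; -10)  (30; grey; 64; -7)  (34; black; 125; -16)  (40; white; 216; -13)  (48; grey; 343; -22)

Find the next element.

(58; black; 512; -19)

First part: 28, 30, 34, 40, 48 → 58 (differences are 2, 4, 6, … (increasing by 2 each time)).
Shade: repeats white → grey → black; white, grey, black, white, grey → black.
Third part: perfect cubes: 3³, 4³, 5³, …, so 27, 64, 125, 216, 343 → 512.
For the fourth part, alternating steps +3, −9, +3, −9, …: -10, -7, -16, -13, -22 → -19.
Combining the parts gives (58; black; 512; -19).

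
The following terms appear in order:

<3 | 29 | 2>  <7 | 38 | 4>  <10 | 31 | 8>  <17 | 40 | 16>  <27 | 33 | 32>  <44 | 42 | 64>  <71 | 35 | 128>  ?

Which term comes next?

First coordinate: each term is the sum of the two before it, so 3, 7, 10, 17, 27, 44, 71 → 115.
Second coordinate: alternating steps +9, −7, +9, −7, …, so 29, 38, 31, 40, 33, 42, 35 → 44.
For the third coordinate, ×2 each step: 2, 4, 8, 16, 32, 64, 128 → 256.
Combining the parts gives <115 | 44 | 256>.

<115 | 44 | 256>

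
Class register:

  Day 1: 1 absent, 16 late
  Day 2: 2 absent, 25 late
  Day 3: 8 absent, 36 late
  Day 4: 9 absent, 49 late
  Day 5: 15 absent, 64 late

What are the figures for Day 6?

16 absent, 81 late

Absent: 1, 2, 8, 9, 15 → 16 (alternating steps +1, +6, +1, +6, …).
Late — perfect squares: 4², 5², 6², …: 16, 25, 36, 49, 64 → 81.
Combining the parts gives 16 absent, 81 late.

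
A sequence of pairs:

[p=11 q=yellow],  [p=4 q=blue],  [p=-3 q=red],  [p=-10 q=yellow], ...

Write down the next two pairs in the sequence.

P goes 11, 4, -3, -10 → -17 → -24 (−7 each step).
Q — repeats yellow → blue → red: yellow, blue, red, yellow → blue → red.
Putting the parts together: [p=-17 q=blue] and then [p=-24 q=red].

[p=-17 q=blue], [p=-24 q=red]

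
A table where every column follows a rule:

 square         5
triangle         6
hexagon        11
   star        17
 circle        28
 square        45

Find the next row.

Shape goes square, triangle, hexagon, star, circle, square → triangle (repeats square → triangle → hexagon → star → circle).
For the second component, each term is the sum of the two before it: 5, 6, 11, 17, 28, 45 → 73.
Combining the parts gives triangle  73.

triangle  73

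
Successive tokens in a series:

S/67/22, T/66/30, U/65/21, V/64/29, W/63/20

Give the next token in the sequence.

X/62/28

Letter goes S, T, U, V, W → X (letters move forward 1 place in the alphabet).
Second component goes 67, 66, 65, 64, 63 → 62 (−1 each step).
Third component: 22, 30, 21, 29, 20 → 28 (alternating steps +8, −9, +8, −9, …).
Combining the parts gives X/62/28.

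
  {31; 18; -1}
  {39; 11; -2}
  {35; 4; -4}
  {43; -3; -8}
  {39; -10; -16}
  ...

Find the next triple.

{47; -17; -32}

First value — alternating steps +8, −4, +8, −4, …: 31, 39, 35, 43, 39 → 47.
For the second value, −7 each step: 18, 11, 4, -3, -10 → -17.
Third value: ×2 each step, so -1, -2, -4, -8, -16 → -32.
Putting it together: {47; -17; -32}.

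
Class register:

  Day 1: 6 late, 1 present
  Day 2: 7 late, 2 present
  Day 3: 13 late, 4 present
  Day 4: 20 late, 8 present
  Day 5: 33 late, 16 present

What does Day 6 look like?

53 late, 32 present

Late goes 6, 7, 13, 20, 33 → 53 (each term is the sum of the two before it).
Present: ×2 each step, so 1, 2, 4, 8, 16 → 32.
So the next line is 53 late, 32 present.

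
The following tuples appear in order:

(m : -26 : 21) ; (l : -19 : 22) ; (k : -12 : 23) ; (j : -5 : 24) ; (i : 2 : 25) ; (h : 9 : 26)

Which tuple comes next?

Letter: letters move back 1 place in the alphabet, so m, l, k, j, i, h → g.
Second slot — +7 each step: -26, -19, -12, -5, 2, 9 → 16.
For the third slot, +1 each step: 21, 22, 23, 24, 25, 26 → 27.
So the next tuple is (g : 16 : 27).

(g : 16 : 27)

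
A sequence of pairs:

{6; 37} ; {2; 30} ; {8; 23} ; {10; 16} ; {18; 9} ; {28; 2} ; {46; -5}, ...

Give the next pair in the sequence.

First component: 6, 2, 8, 10, 18, 28, 46 → 74 (each term is the sum of the two before it).
Second component goes 37, 30, 23, 16, 9, 2, -5 → -12 (−7 each step).
So the next pair is {74; -12}.

{74; -12}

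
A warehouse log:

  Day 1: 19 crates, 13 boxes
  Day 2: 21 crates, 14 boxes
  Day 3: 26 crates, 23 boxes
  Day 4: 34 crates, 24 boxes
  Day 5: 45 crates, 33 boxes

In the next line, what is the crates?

59

Crates — differences are 2, 5, 8, … (increasing by 3 each time): 19, 21, 26, 34, 45 → 59.
Boxes — alternating steps +1, +9, +1, +9, …: 13, 14, 23, 24, 33 → 34.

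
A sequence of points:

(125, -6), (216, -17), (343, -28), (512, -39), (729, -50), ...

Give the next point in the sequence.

For the first component, perfect cubes: 5³, 6³, 7³, …: 125, 216, 343, 512, 729 → 1000.
Second component: -6, -17, -28, -39, -50 → -61 (−11 each step).
Putting it together: (1000, -61).

(1000, -61)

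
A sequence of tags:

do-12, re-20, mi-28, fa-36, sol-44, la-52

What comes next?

Note: do, re, mi, fa, sol, la → ti (runs through the solfège scale do→ti).
Second component — +8 each step: 12, 20, 28, 36, 44, 52 → 60.
Putting it together: ti-60.

ti-60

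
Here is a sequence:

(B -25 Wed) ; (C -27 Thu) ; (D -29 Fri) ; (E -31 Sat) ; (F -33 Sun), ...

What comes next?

(G -35 Mon)

Letter: letters move forward 1 place in the alphabet, so B, C, D, E, F → G.
Second coordinate: -25, -27, -29, -31, -33 → -35 (−2 each step).
Day: runs through the weekdays Mon→Sun, so Wed, Thu, Fri, Sat, Sun → Mon.
Combining the parts gives (G -35 Mon).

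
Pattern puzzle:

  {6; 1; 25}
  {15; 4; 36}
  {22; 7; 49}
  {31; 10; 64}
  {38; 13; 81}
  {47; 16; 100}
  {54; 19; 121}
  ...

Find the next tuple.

First component — alternating steps +9, +7, +9, +7, …: 6, 15, 22, 31, 38, 47, 54 → 63.
For the second component, +3 each step: 1, 4, 7, 10, 13, 16, 19 → 22.
Third component: 25, 36, 49, 64, 81, 100, 121 → 144 (perfect squares: 5², 6², 7², …).
So the next tuple is {63; 22; 144}.

{63; 22; 144}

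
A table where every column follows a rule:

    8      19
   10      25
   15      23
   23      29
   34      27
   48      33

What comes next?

First component — differences are 2, 5, 8, … (increasing by 3 each time): 8, 10, 15, 23, 34, 48 → 65.
Second component: 19, 25, 23, 29, 27, 33 → 31 (alternating steps +6, −2, +6, −2, …).
Combining the parts gives 65  31.

65  31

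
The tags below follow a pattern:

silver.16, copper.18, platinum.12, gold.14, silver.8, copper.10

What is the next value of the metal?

Metal — repeats silver → copper → platinum → gold: silver, copper, platinum, gold, silver, copper → platinum.
Second component: alternating steps +2, −6, +2, −6, …; 16, 18, 12, 14, 8, 10 → 4.

platinum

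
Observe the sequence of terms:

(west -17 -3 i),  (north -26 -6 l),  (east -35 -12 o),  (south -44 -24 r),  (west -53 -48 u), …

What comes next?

Direction: repeats west → north → east → south; west, north, east, south, west → north.
Second entry: −9 each step, so -17, -26, -35, -44, -53 → -62.
For the third entry, ×2 each step: -3, -6, -12, -24, -48 → -96.
Letter — letters move forward 3 places in the alphabet: i, l, o, r, u → x.
Combining the parts gives (north -62 -96 x).

(north -62 -96 x)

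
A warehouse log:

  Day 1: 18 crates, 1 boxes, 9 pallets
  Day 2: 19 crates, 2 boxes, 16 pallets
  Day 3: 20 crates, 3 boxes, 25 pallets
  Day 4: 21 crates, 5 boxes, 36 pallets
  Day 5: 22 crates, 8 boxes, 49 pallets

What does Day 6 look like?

Crates: +1 each step; 18, 19, 20, 21, 22 → 23.
For the boxes, each term is the sum of the two before it: 1, 2, 3, 5, 8 → 13.
Pallets: perfect squares: 3², 4², 5², …; 9, 16, 25, 36, 49 → 64.
Combining the parts gives 23 crates, 13 boxes, 64 pallets.

23 crates, 13 boxes, 64 pallets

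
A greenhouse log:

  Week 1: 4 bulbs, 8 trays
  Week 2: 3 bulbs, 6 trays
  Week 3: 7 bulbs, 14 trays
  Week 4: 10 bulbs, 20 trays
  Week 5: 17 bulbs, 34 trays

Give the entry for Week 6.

27 bulbs, 54 trays

Bulbs: 4, 3, 7, 10, 17 → 27 (each term is the sum of the two before it).
For the trays, always 2 × the bulbs: 8, 6, 14, 20, 34 → 54.
Combining the parts gives 27 bulbs, 54 trays.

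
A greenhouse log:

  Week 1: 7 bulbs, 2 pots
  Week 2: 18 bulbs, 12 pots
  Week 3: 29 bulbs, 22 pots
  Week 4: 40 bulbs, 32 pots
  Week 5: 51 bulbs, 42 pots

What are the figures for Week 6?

Bulbs: +11 each step; 7, 18, 29, 40, 51 → 62.
For the pots, +10 each step: 2, 12, 22, 32, 42 → 52.
So the next row is 62 bulbs, 52 pots.

62 bulbs, 52 pots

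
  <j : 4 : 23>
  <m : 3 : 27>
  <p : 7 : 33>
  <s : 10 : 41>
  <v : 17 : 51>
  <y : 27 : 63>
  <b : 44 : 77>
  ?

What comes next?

For the letter, letters move forward 3 places in the alphabet, wrapping Z→A: j, m, p, s, v, y, b → e.
Second slot: each term is the sum of the two before it; 4, 3, 7, 10, 17, 27, 44 → 71.
Third slot: differences are 4, 6, 8, … (increasing by 2 each time); 23, 27, 33, 41, 51, 63, 77 → 93.
Combining the parts gives <e : 71 : 93>.

<e : 71 : 93>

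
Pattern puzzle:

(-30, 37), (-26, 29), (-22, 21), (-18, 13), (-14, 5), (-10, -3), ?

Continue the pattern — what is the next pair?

First value: +4 each step, so -30, -26, -22, -18, -14, -10 → -6.
Second value: −8 each step, so 37, 29, 21, 13, 5, -3 → -11.
Putting it together: (-6, -11).

(-6, -11)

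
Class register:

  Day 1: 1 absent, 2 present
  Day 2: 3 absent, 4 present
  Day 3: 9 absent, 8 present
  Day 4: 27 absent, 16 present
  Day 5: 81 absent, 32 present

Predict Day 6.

243 absent, 64 present

Absent: 1, 3, 9, 27, 81 → 243 (×3 each step).
Present: ×2 each step, so 2, 4, 8, 16, 32 → 64.
Putting it together: 243 absent, 64 present.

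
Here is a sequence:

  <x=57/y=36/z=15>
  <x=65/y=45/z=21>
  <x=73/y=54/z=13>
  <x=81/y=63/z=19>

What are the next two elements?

X — +8 each step: 57, 65, 73, 81 → 89 → 97.
Y: 36, 45, 54, 63 → 72 → 81 (+9 each step).
Z goes 15, 21, 13, 19 → 11 → 17 (alternating steps +6, −8, +6, −8, …).
So the next two elements are <x=89/y=72/z=11> and <x=97/y=81/z=17>.

<x=89/y=72/z=11>, <x=97/y=81/z=17>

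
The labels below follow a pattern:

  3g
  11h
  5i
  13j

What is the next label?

7k

First component: alternating steps +8, −6, +8, −6, …; 3, 11, 5, 13 → 7.
Letter: g, h, i, j → k (letters move forward 1 place in the alphabet).
Combining the parts gives 7k.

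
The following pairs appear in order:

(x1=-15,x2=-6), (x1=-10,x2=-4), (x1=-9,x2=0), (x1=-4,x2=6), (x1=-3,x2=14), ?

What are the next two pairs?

For the x1, alternating steps +5, +1, +5, +1, …: -15, -10, -9, -4, -3 → 2 → 3.
X2: differences are 2, 4, 6, … (increasing by 2 each time); -6, -4, 0, 6, 14 → 24 → 36.
Putting the parts together: (x1=2,x2=24) and then (x1=3,x2=36).

(x1=2,x2=24), (x1=3,x2=36)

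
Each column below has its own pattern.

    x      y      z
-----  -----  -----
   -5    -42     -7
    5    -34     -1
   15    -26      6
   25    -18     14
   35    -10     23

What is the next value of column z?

33

Column z goes -7, -1, 6, 14, 23 → 33 (differences are 6, 7, 8, … (increasing by 1 each time)).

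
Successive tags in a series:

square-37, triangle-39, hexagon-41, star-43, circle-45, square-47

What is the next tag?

Shape — repeats square → triangle → hexagon → star → circle: square, triangle, hexagon, star, circle, square → triangle.
Second component: 37, 39, 41, 43, 45, 47 → 49 (+2 each step).
Combining the parts gives triangle-49.

triangle-49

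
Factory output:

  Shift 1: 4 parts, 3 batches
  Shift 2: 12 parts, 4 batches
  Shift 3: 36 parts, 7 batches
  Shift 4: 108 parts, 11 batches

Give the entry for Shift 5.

324 parts, 18 batches

Parts: 4, 12, 36, 108 → 324 (×3 each step).
Batches: each term is the sum of the two before it, so 3, 4, 7, 11 → 18.
Combining the parts gives 324 parts, 18 batches.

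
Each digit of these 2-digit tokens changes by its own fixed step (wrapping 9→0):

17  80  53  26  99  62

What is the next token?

For the first digit, −3 each step, mod 10: 1, 8, 5, 2, 9, 6 → 3.
Second digit goes 7, 0, 3, 6, 9, 2 → 5 (+3 each step, mod 10).
Combining the parts gives 35.

35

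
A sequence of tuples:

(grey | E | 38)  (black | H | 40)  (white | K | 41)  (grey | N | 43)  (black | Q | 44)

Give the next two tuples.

(white | T | 46), (grey | W | 47)

Shade goes grey, black, white, grey, black → white → grey (repeats grey → black → white).
Letter: letters move forward 3 places in the alphabet, so E, H, K, N, Q → T → W.
For the third part, alternating steps +2, +1, +2, +1, …: 38, 40, 41, 43, 44 → 46 → 47.
Putting the parts together: (white | T | 46) and then (grey | W | 47).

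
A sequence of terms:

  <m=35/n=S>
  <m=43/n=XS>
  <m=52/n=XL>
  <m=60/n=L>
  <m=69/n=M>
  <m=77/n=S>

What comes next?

M — alternating steps +8, +9, +8, +9, …: 35, 43, 52, 60, 69, 77 → 86.
N: repeats S → XS → XL → L → M, so S, XS, XL, L, M, S → XS.
Putting it together: <m=86/n=XS>.

<m=86/n=XS>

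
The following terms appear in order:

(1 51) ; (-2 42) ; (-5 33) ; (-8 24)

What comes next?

(-11 15)

First value — −3 each step: 1, -2, -5, -8 → -11.
Second value goes 51, 42, 33, 24 → 15 (−9 each step).
So the next term is (-11 15).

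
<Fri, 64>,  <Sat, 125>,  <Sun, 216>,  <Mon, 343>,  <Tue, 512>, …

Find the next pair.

Day — runs through the weekdays Mon→Sun: Fri, Sat, Sun, Mon, Tue → Wed.
Second coordinate: 64, 125, 216, 343, 512 → 729 (perfect cubes: 4³, 5³, 6³, …).
Combining the parts gives <Wed, 729>.

<Wed, 729>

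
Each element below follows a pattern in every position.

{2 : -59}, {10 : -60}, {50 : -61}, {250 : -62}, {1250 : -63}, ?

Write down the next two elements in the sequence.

{6250 : -64}, {31250 : -65}

First slot: ×5 each step; 2, 10, 50, 250, 1250 → 6250 → 31250.
Second slot: −1 each step; -59, -60, -61, -62, -63 → -64 → -65.
Putting the parts together: {6250 : -64} and then {31250 : -65}.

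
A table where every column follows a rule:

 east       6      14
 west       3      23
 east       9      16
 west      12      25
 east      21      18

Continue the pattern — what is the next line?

Direction: east, west, east, west, east → west (alternates east ↔ west).
Second component: each term is the sum of the two before it; 6, 3, 9, 12, 21 → 33.
Third component: 14, 23, 16, 25, 18 → 27 (alternating steps +9, −7, +9, −7, …).
So the next line is west  33  27.

west  33  27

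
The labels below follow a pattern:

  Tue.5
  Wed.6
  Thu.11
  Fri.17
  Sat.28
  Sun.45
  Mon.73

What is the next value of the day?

Tue

Day: runs through the weekdays Mon→Sun, so Tue, Wed, Thu, Fri, Sat, Sun, Mon → Tue.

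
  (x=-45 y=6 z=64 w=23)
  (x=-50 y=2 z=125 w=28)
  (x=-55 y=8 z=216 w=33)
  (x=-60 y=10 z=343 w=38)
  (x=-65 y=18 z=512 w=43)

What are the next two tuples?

X: −5 each step; -45, -50, -55, -60, -65 → -70 → -75.
Y: each term is the sum of the two before it; 6, 2, 8, 10, 18 → 28 → 46.
Z: 64, 125, 216, 343, 512 → 729 → 1000 (perfect cubes: 4³, 5³, 6³, …).
W goes 23, 28, 33, 38, 43 → 48 → 53 (together with the x always sums to -22).
Putting the parts together: (x=-70 y=28 z=729 w=48) and then (x=-75 y=46 z=1000 w=53).

(x=-70 y=28 z=729 w=48), (x=-75 y=46 z=1000 w=53)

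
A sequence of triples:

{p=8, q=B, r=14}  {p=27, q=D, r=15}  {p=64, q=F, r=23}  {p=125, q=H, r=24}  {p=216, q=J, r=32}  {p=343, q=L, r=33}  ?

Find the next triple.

P goes 8, 27, 64, 125, 216, 343 → 512 (perfect cubes: 2³, 3³, 4³, …).
Q goes B, D, F, H, J, L → N (letters move forward 2 places in the alphabet).
R: alternating steps +1, +8, +1, +8, …; 14, 15, 23, 24, 32, 33 → 41.
So the next triple is {p=512, q=N, r=41}.

{p=512, q=N, r=41}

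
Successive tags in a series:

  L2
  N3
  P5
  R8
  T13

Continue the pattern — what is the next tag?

Letter: letters move forward 2 places in the alphabet, so L, N, P, R, T → V.
Second component goes 2, 3, 5, 8, 13 → 21 (each term is the sum of the two before it).
So the next tag is V21.

V21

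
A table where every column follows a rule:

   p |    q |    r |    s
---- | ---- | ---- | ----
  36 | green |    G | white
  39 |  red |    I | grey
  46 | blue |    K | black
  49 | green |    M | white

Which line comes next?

56  red  O  grey

Column p: alternating steps +3, +7, +3, +7, …; 36, 39, 46, 49 → 56.
Column q goes green, red, blue, green → red (repeats green → red → blue).
Column r: G, I, K, M → O (letters move forward 2 places in the alphabet).
Column s: white, grey, black, white → grey (repeats white → grey → black).
Putting it together: 56  red  O  grey.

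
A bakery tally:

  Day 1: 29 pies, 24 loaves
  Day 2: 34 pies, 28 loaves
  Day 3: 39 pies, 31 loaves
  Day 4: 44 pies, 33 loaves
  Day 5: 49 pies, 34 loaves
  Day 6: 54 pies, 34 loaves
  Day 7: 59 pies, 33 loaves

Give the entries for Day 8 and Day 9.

Pies: +5 each step, so 29, 34, 39, 44, 49, 54, 59 → 64 → 69.
Loaves: 24, 28, 31, 33, 34, 34, 33 → 31 → 28 (differences are 4, 3, 2, … (decreasing by 1 each time)).
So the next two records are 64 pies, 31 loaves and 69 pies, 28 loaves.

64 pies, 31 loaves; 69 pies, 28 loaves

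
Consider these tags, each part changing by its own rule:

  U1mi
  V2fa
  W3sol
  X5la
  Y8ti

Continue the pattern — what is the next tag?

For the letter, letters move forward 1 place in the alphabet: U, V, W, X, Y → Z.
Second component: each term is the sum of the two before it; 1, 2, 3, 5, 8 → 13.
Note — runs through the solfège scale do→ti: mi, fa, sol, la, ti → do.
So the next tag is Z13do.

Z13do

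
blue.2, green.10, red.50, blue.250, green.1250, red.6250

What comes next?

blue.31250

Colour goes blue, green, red, blue, green, red → blue (repeats blue → green → red).
Second component — ×5 each step: 2, 10, 50, 250, 1250, 6250 → 31250.
So the next tag is blue.31250.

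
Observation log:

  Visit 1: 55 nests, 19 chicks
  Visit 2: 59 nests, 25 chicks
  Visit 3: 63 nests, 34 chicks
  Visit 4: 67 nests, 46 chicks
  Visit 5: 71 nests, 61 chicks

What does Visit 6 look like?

Nests: +4 each step, so 55, 59, 63, 67, 71 → 75.
For the chicks, differences are 6, 9, 12, … (increasing by 3 each time): 19, 25, 34, 46, 61 → 79.
So the next line is 75 nests, 79 chicks.

75 nests, 79 chicks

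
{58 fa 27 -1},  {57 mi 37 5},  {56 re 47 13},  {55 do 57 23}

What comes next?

{54 ti 67 35}

For the first entry, −1 each step: 58, 57, 56, 55 → 54.
Note: fa, mi, re, do → ti (runs backward through the solfège scale do→ti).
Third entry goes 27, 37, 47, 57 → 67 (+10 each step).
Fourth entry: -1, 5, 13, 23 → 35 (differences are 6, 8, 10, … (increasing by 2 each time)).
Combining the parts gives {54 ti 67 35}.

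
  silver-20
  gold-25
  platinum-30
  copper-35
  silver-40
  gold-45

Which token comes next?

platinum-50

Metal goes silver, gold, platinum, copper, silver, gold → platinum (repeats silver → gold → platinum → copper).
Second component: +5 each step, so 20, 25, 30, 35, 40, 45 → 50.
Combining the parts gives platinum-50.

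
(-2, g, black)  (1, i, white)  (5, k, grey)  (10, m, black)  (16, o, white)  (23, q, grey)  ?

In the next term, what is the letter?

For the letter, letters move forward 2 places in the alphabet: g, i, k, m, o, q → s.

s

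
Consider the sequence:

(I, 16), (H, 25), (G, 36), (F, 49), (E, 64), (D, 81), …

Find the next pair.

For the letter, letters move back 1 place in the alphabet: I, H, G, F, E, D → C.
Second slot goes 16, 25, 36, 49, 64, 81 → 100 (perfect squares: 4², 5², 6², …).
So the next pair is (C, 100).

(C, 100)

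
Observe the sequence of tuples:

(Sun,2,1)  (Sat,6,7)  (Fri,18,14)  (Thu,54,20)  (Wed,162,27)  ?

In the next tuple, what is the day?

Tue

Day: runs backward through the weekdays Mon→Sun; Sun, Sat, Fri, Thu, Wed → Tue.
Second value: ×3 each step; 2, 6, 18, 54, 162 → 486.
Third value goes 1, 7, 14, 20, 27 → 33 (alternating steps +6, +7, +6, +7, …).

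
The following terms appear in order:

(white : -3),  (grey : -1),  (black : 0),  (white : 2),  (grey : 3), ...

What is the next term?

(black : 5)

Shade — repeats white → grey → black: white, grey, black, white, grey → black.
For the second entry, alternating steps +2, +1, +2, +1, …: -3, -1, 0, 2, 3 → 5.
So the next term is (black : 5).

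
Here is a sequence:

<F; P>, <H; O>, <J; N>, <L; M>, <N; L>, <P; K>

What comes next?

First letter: F, H, J, L, N, P → R (letters move forward 2 places in the alphabet).
Second letter: letters move back 1 place in the alphabet; P, O, N, M, L, K → J.
So the next pair is <R; J>.

<R; J>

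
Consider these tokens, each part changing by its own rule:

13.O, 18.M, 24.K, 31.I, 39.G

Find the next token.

48.E

First component goes 13, 18, 24, 31, 39 → 48 (differences are 5, 6, 7, … (increasing by 1 each time)).
Letter: O, M, K, I, G → E (letters move back 2 places in the alphabet).
Combining the parts gives 48.E.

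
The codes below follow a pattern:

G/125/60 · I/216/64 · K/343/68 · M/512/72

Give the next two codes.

Letter goes G, I, K, M → O → Q (letters move forward 2 places in the alphabet).
Second component: 125, 216, 343, 512 → 729 → 1000 (perfect cubes: 5³, 6³, 7³, …).
Third component: 60, 64, 68, 72 → 76 → 80 (+4 each step).
Putting the parts together: O/729/76 and then Q/1000/80.

O/729/76 then Q/1000/80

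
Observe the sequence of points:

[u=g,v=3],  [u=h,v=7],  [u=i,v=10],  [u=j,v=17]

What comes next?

U: g, h, i, j → k (letters move forward 1 place in the alphabet).
V — each term is the sum of the two before it: 3, 7, 10, 17 → 27.
Putting it together: [u=k,v=27].

[u=k,v=27]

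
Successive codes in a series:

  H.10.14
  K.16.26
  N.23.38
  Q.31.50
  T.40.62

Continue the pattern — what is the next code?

W.50.74

Letter: letters move forward 3 places in the alphabet, so H, K, N, Q, T → W.
Second component goes 10, 16, 23, 31, 40 → 50 (differences are 6, 7, 8, … (increasing by 1 each time)).
For the third component, +12 each step: 14, 26, 38, 50, 62 → 74.
So the next code is W.50.74.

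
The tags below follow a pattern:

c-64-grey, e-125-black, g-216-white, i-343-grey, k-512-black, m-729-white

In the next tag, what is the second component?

1000

Second component: perfect cubes: 4³, 5³, 6³, …, so 64, 125, 216, 343, 512, 729 → 1000.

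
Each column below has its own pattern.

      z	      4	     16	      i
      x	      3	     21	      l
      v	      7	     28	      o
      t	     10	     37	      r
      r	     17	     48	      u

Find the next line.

p  27  61  x

First letter — letters move back 2 places in the alphabet: z, x, v, t, r → p.
Second component — each term is the sum of the two before it: 4, 3, 7, 10, 17 → 27.
Third component: differences are 5, 7, 9, … (increasing by 2 each time); 16, 21, 28, 37, 48 → 61.
Second letter: letters move forward 3 places in the alphabet, so i, l, o, r, u → x.
So the next line is p  27  61  x.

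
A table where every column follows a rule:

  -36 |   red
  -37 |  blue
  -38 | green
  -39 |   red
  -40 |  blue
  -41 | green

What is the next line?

-42  red

First component: -36, -37, -38, -39, -40, -41 → -42 (−1 each step).
Colour — repeats red → blue → green: red, blue, green, red, blue, green → red.
So the next line is -42  red.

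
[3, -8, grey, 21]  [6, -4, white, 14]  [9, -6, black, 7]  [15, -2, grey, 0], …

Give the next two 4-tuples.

First value: each term is the sum of the two before it; 3, 6, 9, 15 → 24 → 39.
Second value: alternating steps +4, −2, +4, −2, …, so -8, -4, -6, -2 → -4 → 0.
Shade goes grey, white, black, grey → white → black (repeats grey → white → black).
Fourth value: −7 each step; 21, 14, 7, 0 → -7 → -14.
Putting the parts together: [24, -4, white, -7] and then [39, 0, black, -14].

[24, -4, white, -7], [39, 0, black, -14]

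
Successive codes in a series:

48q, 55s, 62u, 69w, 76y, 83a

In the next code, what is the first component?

First component — +7 each step: 48, 55, 62, 69, 76, 83 → 90.

90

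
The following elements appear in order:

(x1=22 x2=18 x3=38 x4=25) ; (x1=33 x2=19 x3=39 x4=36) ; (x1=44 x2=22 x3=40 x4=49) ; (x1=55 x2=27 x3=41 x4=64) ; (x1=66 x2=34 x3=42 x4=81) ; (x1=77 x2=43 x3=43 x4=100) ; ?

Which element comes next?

X1: +11 each step; 22, 33, 44, 55, 66, 77 → 88.
X2: differences are 1, 3, 5, … (increasing by 2 each time); 18, 19, 22, 27, 34, 43 → 54.
For the x3, +1 each step: 38, 39, 40, 41, 42, 43 → 44.
X4: perfect squares: 5², 6², 7², …; 25, 36, 49, 64, 81, 100 → 121.
Combining the parts gives (x1=88 x2=54 x3=44 x4=121).

(x1=88 x2=54 x3=44 x4=121)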